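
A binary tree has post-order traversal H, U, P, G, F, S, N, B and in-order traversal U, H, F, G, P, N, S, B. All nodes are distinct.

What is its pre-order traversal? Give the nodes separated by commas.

B, N, F, U, H, G, P, S

The last element of post-order is the root; it splits in-order into left and right subtrees.
Root B: left subtree has 7 nodes {U, H, F, G, P, N, S}, right has 0 { }.
  Root N: left subtree has 5 nodes {U, H, F, G, P}, right has 1 {S}.
    Root F: left subtree has 2 nodes {U, H}, right has 2 {G, P}.
      Root U: left subtree has 0 nodes { }, right has 1 {H}.
      Root G: left subtree has 0 nodes { }, right has 1 {P}.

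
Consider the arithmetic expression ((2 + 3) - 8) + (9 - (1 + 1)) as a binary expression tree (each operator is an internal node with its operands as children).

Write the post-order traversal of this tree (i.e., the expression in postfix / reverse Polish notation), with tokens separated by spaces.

Post-order on an expression tree gives postfix notation: for each operator, emit left operand, right operand, then the operator.

2 3 + 8 - 9 1 1 + - +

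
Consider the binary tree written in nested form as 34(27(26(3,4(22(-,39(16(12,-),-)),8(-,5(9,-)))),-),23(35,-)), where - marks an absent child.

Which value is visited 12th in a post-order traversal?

35

Post-order visits the left subtree, then the right subtree, then the node.
At 34: go left to 27.
  At 27: go left to 26.
    At 26: go left to 3.
      3 is a leaf — visit 3.
    At 26: go right to 4.
      At 4: go left to 22.
        At 22: no left child.
        At 22: go right to 39.
          At 39: go left to 16.
            At 16: go left to 12.
              12 is a leaf — visit 12.
            At 16: no right child.
            Visit 16.
          At 39: no right child.
          Visit 39.
        Visit 22.
      At 4: go right to 8.
        At 8: no left child.
        At 8: go right to 5.
          At 5: go left to 9.
            9 is a leaf — visit 9.
          At 5: no right child.
          Visit 5.
        Visit 8.
      Visit 4.
    Visit 26.
  At 27: no right child.
  Visit 27.
At 34: go right to 23.
  At 23: go left to 35.
    35 is a leaf — visit 35.
  At 23: no right child.
  Visit 23.
Visit 34.
Full post-order sequence: 3, 12, 16, 39, 22, 9, 5, 8, 4, 26, 27, 35, 23, 34.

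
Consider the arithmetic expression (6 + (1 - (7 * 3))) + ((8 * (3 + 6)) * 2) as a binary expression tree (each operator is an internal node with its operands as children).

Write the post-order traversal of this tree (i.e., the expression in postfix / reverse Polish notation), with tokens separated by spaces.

Post-order on an expression tree gives postfix notation: for each operator, emit left operand, right operand, then the operator.

6 1 7 3 * - + 8 3 6 + * 2 * +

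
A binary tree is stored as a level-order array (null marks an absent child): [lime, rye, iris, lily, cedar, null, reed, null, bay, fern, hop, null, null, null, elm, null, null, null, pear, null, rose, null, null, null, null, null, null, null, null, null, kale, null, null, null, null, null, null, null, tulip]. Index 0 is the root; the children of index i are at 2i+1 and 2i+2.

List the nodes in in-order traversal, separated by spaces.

In-order visits the left subtree, then the node, then the right subtree.
At lime: go left to rye.
  At rye: go left to lily.
    At lily: no left child.
    Visit lily.
    At lily: go right to bay.
      At bay: no left child.
      Visit bay.
      At bay: go right to pear.
        At pear: no left child.
        Visit pear.
        At pear: go right to tulip.
          tulip is a leaf — visit tulip.
  Visit rye.
  At rye: go right to cedar.
    At cedar: go left to fern.
      At fern: no left child.
      Visit fern.
      At fern: go right to rose.
        rose is a leaf — visit rose.
    Visit cedar.
    At cedar: go right to hop.
      hop is a leaf — visit hop.
Visit lime.
At lime: go right to iris.
  At iris: no left child.
  Visit iris.
  At iris: go right to reed.
    At reed: no left child.
    Visit reed.
    At reed: go right to elm.
      At elm: no left child.
      Visit elm.
      At elm: go right to kale.
        kale is a leaf — visit kale.

lily bay pear tulip rye fern rose cedar hop lime iris reed elm kale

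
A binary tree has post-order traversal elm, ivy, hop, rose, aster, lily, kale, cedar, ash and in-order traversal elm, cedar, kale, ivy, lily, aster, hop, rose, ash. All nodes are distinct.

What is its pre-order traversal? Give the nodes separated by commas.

The last element of post-order is the root; it splits in-order into left and right subtrees.
Root ash: left subtree has 8 nodes {elm, cedar, kale, ivy, lily, aster, hop, rose}, right has 0 { }.
  Root cedar: left subtree has 1 node {elm}, right has 6 {kale, ivy, lily, aster, hop, rose}.
    Root kale: left subtree has 0 nodes { }, right has 5 {ivy, lily, aster, hop, rose}.
      Root lily: left subtree has 1 node {ivy}, right has 3 {aster, hop, rose}.
        Root aster: left subtree has 0 nodes { }, right has 2 {hop, rose}.
          Root rose: left subtree has 1 node {hop}, right has 0 { }.

ash, cedar, elm, kale, lily, ivy, aster, rose, hop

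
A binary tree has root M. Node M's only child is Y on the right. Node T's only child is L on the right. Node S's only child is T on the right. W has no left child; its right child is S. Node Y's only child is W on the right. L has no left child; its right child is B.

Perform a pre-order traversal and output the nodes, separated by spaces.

Pre-order visits the node, then its left subtree, then its right subtree.
Visit M.
At M: no left child.
At M: go right to Y.
  Visit Y.
  At Y: no left child.
  At Y: go right to W.
    Visit W.
    At W: no left child.
    At W: go right to S.
      Visit S.
      At S: no left child.
      At S: go right to T.
        Visit T.
        At T: no left child.
        At T: go right to L.
          Visit L.
          At L: no left child.
          At L: go right to B.
            B is a leaf — visit B.

M Y W S T L B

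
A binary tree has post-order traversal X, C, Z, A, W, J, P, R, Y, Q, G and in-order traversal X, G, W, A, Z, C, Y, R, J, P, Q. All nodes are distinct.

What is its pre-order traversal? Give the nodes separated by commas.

The last element of post-order is the root; it splits in-order into left and right subtrees.
Root G: left subtree has 1 node {X}, right has 9 {W, A, Z, C, Y, R, J, P, Q}.
  Root Q: left subtree has 8 nodes {W, A, Z, C, Y, R, J, P}, right has 0 { }.
    Root Y: left subtree has 4 nodes {W, A, Z, C}, right has 3 {R, J, P}.
      Root W: left subtree has 0 nodes { }, right has 3 {A, Z, C}.
        Root A: left subtree has 0 nodes { }, right has 2 {Z, C}.
          Root Z: left subtree has 0 nodes { }, right has 1 {C}.
      Root R: left subtree has 0 nodes { }, right has 2 {J, P}.
        Root P: left subtree has 1 node {J}, right has 0 { }.

G, X, Q, Y, W, A, Z, C, R, P, J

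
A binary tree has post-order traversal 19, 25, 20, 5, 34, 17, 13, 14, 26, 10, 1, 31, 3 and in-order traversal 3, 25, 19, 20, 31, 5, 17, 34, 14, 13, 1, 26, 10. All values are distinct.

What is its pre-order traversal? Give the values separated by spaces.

The last element of post-order is the root; it splits in-order into left and right subtrees.
Root 3: left subtree has 0 nodes { }, right has 12 {25, 19, 20, 31, 5, 17, 34, 14, 13, 1, 26, 10}.
  Root 31: left subtree has 3 nodes {25, 19, 20}, right has 8 {5, 17, 34, 14, 13, 1, 26, 10}.
    Root 20: left subtree has 2 nodes {25, 19}, right has 0 { }.
      Root 25: left subtree has 0 nodes { }, right has 1 {19}.
    Root 1: left subtree has 5 nodes {5, 17, 34, 14, 13}, right has 2 {26, 10}.
      Root 14: left subtree has 3 nodes {5, 17, 34}, right has 1 {13}.
        Root 17: left subtree has 1 node {5}, right has 1 {34}.
      Root 10: left subtree has 1 node {26}, right has 0 { }.

3 31 20 25 19 1 14 17 5 34 13 10 26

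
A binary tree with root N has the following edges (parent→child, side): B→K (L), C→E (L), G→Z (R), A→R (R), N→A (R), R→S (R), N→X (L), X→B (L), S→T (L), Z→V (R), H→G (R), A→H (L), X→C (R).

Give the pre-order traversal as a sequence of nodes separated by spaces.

N X B K C E A H G Z V R S T

Pre-order visits the node, then its left subtree, then its right subtree.
Visit N.
At N: go left to X.
  Visit X.
  At X: go left to B.
    Visit B.
    At B: go left to K.
      K is a leaf — visit K.
    At B: no right child.
  At X: go right to C.
    Visit C.
    At C: go left to E.
      E is a leaf — visit E.
    At C: no right child.
At N: go right to A.
  Visit A.
  At A: go left to H.
    Visit H.
    At H: no left child.
    At H: go right to G.
      Visit G.
      At G: no left child.
      At G: go right to Z.
        Visit Z.
        At Z: no left child.
        At Z: go right to V.
          V is a leaf — visit V.
  At A: go right to R.
    Visit R.
    At R: no left child.
    At R: go right to S.
      Visit S.
      At S: go left to T.
        T is a leaf — visit T.
      At S: no right child.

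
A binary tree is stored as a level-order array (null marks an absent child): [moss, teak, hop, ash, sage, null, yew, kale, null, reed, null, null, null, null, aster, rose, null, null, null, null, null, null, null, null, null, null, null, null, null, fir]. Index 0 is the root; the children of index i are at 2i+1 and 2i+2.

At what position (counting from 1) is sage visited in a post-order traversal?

Post-order visits the left subtree, then the right subtree, then the node.
At moss: go left to teak.
  At teak: go left to ash.
    At ash: go left to kale.
      At kale: go left to rose.
        rose is a leaf — visit rose.
      At kale: no right child.
      Visit kale.
    At ash: no right child.
    Visit ash.
  At teak: go right to sage.
    At sage: go left to reed.
      reed is a leaf — visit reed.
    At sage: no right child.
    Visit sage.
  Visit teak.
At moss: go right to hop.
  At hop: no left child.
  At hop: go right to yew.
    At yew: no left child.
    At yew: go right to aster.
      At aster: go left to fir.
        fir is a leaf — visit fir.
      At aster: no right child.
      Visit aster.
    Visit yew.
  Visit hop.
Visit moss.
Full post-order sequence: rose, kale, ash, reed, sage, teak, fir, aster, yew, hop, moss.

5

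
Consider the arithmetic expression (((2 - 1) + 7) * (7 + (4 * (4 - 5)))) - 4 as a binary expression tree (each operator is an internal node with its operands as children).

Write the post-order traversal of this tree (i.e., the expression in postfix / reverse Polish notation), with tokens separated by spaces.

2 1 - 7 + 7 4 4 5 - * + * 4 -

Post-order on an expression tree gives postfix notation: for each operator, emit left operand, right operand, then the operator.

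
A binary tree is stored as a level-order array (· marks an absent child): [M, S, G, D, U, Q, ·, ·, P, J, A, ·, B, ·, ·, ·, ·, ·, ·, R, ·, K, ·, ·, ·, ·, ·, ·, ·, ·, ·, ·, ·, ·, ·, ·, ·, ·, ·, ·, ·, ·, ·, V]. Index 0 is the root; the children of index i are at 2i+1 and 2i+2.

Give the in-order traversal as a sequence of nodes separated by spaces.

D P S R J U V K A M Q B G

In-order visits the left subtree, then the node, then the right subtree.
At M: go left to S.
  At S: go left to D.
    At D: no left child.
    Visit D.
    At D: go right to P.
      P is a leaf — visit P.
  Visit S.
  At S: go right to U.
    At U: go left to J.
      At J: go left to R.
        R is a leaf — visit R.
      Visit J.
      At J: no right child.
    Visit U.
    At U: go right to A.
      At A: go left to K.
        At K: go left to V.
          V is a leaf — visit V.
        Visit K.
        At K: no right child.
      Visit A.
      At A: no right child.
Visit M.
At M: go right to G.
  At G: go left to Q.
    At Q: no left child.
    Visit Q.
    At Q: go right to B.
      B is a leaf — visit B.
  Visit G.
  At G: no right child.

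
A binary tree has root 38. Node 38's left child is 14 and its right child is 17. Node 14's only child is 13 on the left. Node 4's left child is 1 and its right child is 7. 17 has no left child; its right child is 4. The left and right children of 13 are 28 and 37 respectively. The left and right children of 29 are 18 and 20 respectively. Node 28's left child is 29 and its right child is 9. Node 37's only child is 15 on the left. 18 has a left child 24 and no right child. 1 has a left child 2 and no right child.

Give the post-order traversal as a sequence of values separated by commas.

Post-order visits the left subtree, then the right subtree, then the node.
At 38: go left to 14.
  At 14: go left to 13.
    At 13: go left to 28.
      At 28: go left to 29.
        At 29: go left to 18.
          At 18: go left to 24.
            24 is a leaf — visit 24.
          At 18: no right child.
          Visit 18.
        At 29: go right to 20.
          20 is a leaf — visit 20.
        Visit 29.
      At 28: go right to 9.
        9 is a leaf — visit 9.
      Visit 28.
    At 13: go right to 37.
      At 37: go left to 15.
        15 is a leaf — visit 15.
      At 37: no right child.
      Visit 37.
    Visit 13.
  At 14: no right child.
  Visit 14.
At 38: go right to 17.
  At 17: no left child.
  At 17: go right to 4.
    At 4: go left to 1.
      At 1: go left to 2.
        2 is a leaf — visit 2.
      At 1: no right child.
      Visit 1.
    At 4: go right to 7.
      7 is a leaf — visit 7.
    Visit 4.
  Visit 17.
Visit 38.

24, 18, 20, 29, 9, 28, 15, 37, 13, 14, 2, 1, 7, 4, 17, 38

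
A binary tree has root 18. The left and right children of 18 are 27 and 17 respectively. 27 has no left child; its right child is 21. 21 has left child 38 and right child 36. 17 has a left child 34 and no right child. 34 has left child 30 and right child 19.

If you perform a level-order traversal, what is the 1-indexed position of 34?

Level-order visits nodes level by level from the root, left to right within each level.
Level 0: 18
Level 1: 27, 17
Level 2: 21, 34
Level 3: 38, 36, 30, 19
Full level-order sequence: 18, 27, 17, 21, 34, 38, 36, 30, 19.

5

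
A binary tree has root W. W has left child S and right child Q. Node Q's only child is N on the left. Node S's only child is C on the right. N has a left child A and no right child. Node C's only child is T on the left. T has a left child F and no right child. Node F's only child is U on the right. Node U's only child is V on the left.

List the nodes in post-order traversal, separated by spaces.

V U F T C S A N Q W

Post-order visits the left subtree, then the right subtree, then the node.
At W: go left to S.
  At S: no left child.
  At S: go right to C.
    At C: go left to T.
      At T: go left to F.
        At F: no left child.
        At F: go right to U.
          At U: go left to V.
            V is a leaf — visit V.
          At U: no right child.
          Visit U.
        Visit F.
      At T: no right child.
      Visit T.
    At C: no right child.
    Visit C.
  Visit S.
At W: go right to Q.
  At Q: go left to N.
    At N: go left to A.
      A is a leaf — visit A.
    At N: no right child.
    Visit N.
  At Q: no right child.
  Visit Q.
Visit W.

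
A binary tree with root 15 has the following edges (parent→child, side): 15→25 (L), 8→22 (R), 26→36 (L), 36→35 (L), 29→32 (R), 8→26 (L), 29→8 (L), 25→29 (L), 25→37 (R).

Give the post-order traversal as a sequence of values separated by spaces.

Post-order visits the left subtree, then the right subtree, then the node.
At 15: go left to 25.
  At 25: go left to 29.
    At 29: go left to 8.
      At 8: go left to 26.
        At 26: go left to 36.
          At 36: go left to 35.
            35 is a leaf — visit 35.
          At 36: no right child.
          Visit 36.
        At 26: no right child.
        Visit 26.
      At 8: go right to 22.
        22 is a leaf — visit 22.
      Visit 8.
    At 29: go right to 32.
      32 is a leaf — visit 32.
    Visit 29.
  At 25: go right to 37.
    37 is a leaf — visit 37.
  Visit 25.
At 15: no right child.
Visit 15.

35 36 26 22 8 32 29 37 25 15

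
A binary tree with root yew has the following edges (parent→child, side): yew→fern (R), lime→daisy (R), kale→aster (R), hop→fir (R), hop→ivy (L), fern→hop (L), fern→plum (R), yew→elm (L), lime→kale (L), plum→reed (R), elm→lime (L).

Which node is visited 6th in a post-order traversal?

ivy

Post-order visits the left subtree, then the right subtree, then the node.
At yew: go left to elm.
  At elm: go left to lime.
    At lime: go left to kale.
      At kale: no left child.
      At kale: go right to aster.
        aster is a leaf — visit aster.
      Visit kale.
    At lime: go right to daisy.
      daisy is a leaf — visit daisy.
    Visit lime.
  At elm: no right child.
  Visit elm.
At yew: go right to fern.
  At fern: go left to hop.
    At hop: go left to ivy.
      ivy is a leaf — visit ivy.
    At hop: go right to fir.
      fir is a leaf — visit fir.
    Visit hop.
  At fern: go right to plum.
    At plum: no left child.
    At plum: go right to reed.
      reed is a leaf — visit reed.
    Visit plum.
  Visit fern.
Visit yew.
Full post-order sequence: aster, kale, daisy, lime, elm, ivy, fir, hop, reed, plum, fern, yew.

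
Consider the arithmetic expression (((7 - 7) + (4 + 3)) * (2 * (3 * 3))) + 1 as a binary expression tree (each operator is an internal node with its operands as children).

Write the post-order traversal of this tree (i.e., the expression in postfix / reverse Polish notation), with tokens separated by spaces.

7 7 - 4 3 + + 2 3 3 * * * 1 +

Post-order on an expression tree gives postfix notation: for each operator, emit left operand, right operand, then the operator.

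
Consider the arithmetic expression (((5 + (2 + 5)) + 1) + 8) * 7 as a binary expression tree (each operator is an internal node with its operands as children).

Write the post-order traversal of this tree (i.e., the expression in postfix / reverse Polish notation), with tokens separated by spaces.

5 2 5 + + 1 + 8 + 7 *

Post-order on an expression tree gives postfix notation: for each operator, emit left operand, right operand, then the operator.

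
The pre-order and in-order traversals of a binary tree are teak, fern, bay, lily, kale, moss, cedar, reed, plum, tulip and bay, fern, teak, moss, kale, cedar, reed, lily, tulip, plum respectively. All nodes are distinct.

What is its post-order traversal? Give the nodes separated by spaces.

bay fern moss reed cedar kale tulip plum lily teak

The first element of pre-order is the root; it splits in-order into left and right subtrees.
Root teak: left subtree has 2 nodes {bay, fern}, right has 7 {moss, kale, cedar, reed, lily, tulip, plum}.
  Root fern: left subtree has 1 node {bay}, right has 0 { }.
  Root lily: left subtree has 4 nodes {moss, kale, cedar, reed}, right has 2 {tulip, plum}.
    Root kale: left subtree has 1 node {moss}, right has 2 {cedar, reed}.
      Root cedar: left subtree has 0 nodes { }, right has 1 {reed}.
    Root plum: left subtree has 1 node {tulip}, right has 0 { }.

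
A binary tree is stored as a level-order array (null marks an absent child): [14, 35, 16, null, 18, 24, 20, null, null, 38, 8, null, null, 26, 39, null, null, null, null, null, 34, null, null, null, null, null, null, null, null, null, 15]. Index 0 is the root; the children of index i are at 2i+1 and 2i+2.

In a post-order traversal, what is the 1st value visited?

Post-order visits the left subtree, then the right subtree, then the node.
At 14: go left to 35.
  At 35: no left child.
  At 35: go right to 18.
    At 18: go left to 38.
      At 38: no left child.
      At 38: go right to 34.
        34 is a leaf — visit 34.
      Visit 38.
    At 18: go right to 8.
      8 is a leaf — visit 8.
    Visit 18.
  Visit 35.
At 14: go right to 16.
  At 16: go left to 24.
    24 is a leaf — visit 24.
  At 16: go right to 20.
    At 20: go left to 26.
      26 is a leaf — visit 26.
    At 20: go right to 39.
      At 39: no left child.
      At 39: go right to 15.
        15 is a leaf — visit 15.
      Visit 39.
    Visit 20.
  Visit 16.
Visit 14.
Full post-order sequence: 34, 38, 8, 18, 35, 24, 26, 15, 39, 20, 16, 14.

34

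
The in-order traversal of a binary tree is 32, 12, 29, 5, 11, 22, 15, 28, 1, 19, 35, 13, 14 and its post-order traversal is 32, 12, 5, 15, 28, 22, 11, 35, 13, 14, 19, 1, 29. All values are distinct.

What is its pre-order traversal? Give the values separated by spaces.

29 12 32 1 11 5 22 28 15 19 14 13 35

The last element of post-order is the root; it splits in-order into left and right subtrees.
Root 29: left subtree has 2 nodes {32, 12}, right has 10 {5, 11, 22, 15, 28, 1, 19, 35, 13, 14}.
  Root 12: left subtree has 1 node {32}, right has 0 { }.
  Root 1: left subtree has 5 nodes {5, 11, 22, 15, 28}, right has 4 {19, 35, 13, 14}.
    Root 11: left subtree has 1 node {5}, right has 3 {22, 15, 28}.
      Root 22: left subtree has 0 nodes { }, right has 2 {15, 28}.
        Root 28: left subtree has 1 node {15}, right has 0 { }.
    Root 19: left subtree has 0 nodes { }, right has 3 {35, 13, 14}.
      Root 14: left subtree has 2 nodes {35, 13}, right has 0 { }.
        Root 13: left subtree has 1 node {35}, right has 0 { }.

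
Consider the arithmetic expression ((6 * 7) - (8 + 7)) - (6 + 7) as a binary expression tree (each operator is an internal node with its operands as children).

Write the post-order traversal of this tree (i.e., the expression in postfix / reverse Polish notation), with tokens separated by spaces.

Post-order on an expression tree gives postfix notation: for each operator, emit left operand, right operand, then the operator.

6 7 * 8 7 + - 6 7 + -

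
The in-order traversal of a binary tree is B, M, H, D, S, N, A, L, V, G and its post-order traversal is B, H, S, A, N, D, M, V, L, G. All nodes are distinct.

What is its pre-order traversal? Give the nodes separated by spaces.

G L M B D H N S A V

The last element of post-order is the root; it splits in-order into left and right subtrees.
Root G: left subtree has 9 nodes {B, M, H, D, S, N, A, L, V}, right has 0 { }.
  Root L: left subtree has 7 nodes {B, M, H, D, S, N, A}, right has 1 {V}.
    Root M: left subtree has 1 node {B}, right has 5 {H, D, S, N, A}.
      Root D: left subtree has 1 node {H}, right has 3 {S, N, A}.
        Root N: left subtree has 1 node {S}, right has 1 {A}.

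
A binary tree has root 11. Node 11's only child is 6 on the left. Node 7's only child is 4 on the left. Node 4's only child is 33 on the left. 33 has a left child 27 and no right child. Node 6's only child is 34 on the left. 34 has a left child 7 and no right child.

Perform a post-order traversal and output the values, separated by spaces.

27 33 4 7 34 6 11

Post-order visits the left subtree, then the right subtree, then the node.
At 11: go left to 6.
  At 6: go left to 34.
    At 34: go left to 7.
      At 7: go left to 4.
        At 4: go left to 33.
          At 33: go left to 27.
            27 is a leaf — visit 27.
          At 33: no right child.
          Visit 33.
        At 4: no right child.
        Visit 4.
      At 7: no right child.
      Visit 7.
    At 34: no right child.
    Visit 34.
  At 6: no right child.
  Visit 6.
At 11: no right child.
Visit 11.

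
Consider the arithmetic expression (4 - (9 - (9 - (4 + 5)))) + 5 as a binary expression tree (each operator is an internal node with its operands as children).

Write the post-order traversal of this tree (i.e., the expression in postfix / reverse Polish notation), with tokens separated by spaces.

Post-order on an expression tree gives postfix notation: for each operator, emit left operand, right operand, then the operator.

4 9 9 4 5 + - - - 5 +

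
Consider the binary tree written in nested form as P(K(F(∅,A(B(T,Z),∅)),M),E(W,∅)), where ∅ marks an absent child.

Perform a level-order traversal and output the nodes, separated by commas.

Level-order visits nodes level by level from the root, left to right within each level.
Level 0: P
Level 1: K, E
Level 2: F, M, W
Level 3: A
Level 4: B
Level 5: T, Z

P, K, E, F, M, W, A, B, T, Z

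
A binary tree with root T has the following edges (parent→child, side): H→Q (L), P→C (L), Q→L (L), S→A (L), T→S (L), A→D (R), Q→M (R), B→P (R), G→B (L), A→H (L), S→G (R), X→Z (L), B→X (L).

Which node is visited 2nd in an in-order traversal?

Q

In-order visits the left subtree, then the node, then the right subtree.
At T: go left to S.
  At S: go left to A.
    At A: go left to H.
      At H: go left to Q.
        At Q: go left to L.
          L is a leaf — visit L.
        Visit Q.
        At Q: go right to M.
          M is a leaf — visit M.
      Visit H.
      At H: no right child.
    Visit A.
    At A: go right to D.
      D is a leaf — visit D.
  Visit S.
  At S: go right to G.
    At G: go left to B.
      At B: go left to X.
        At X: go left to Z.
          Z is a leaf — visit Z.
        Visit X.
        At X: no right child.
      Visit B.
      At B: go right to P.
        At P: go left to C.
          C is a leaf — visit C.
        Visit P.
        At P: no right child.
    Visit G.
    At G: no right child.
Visit T.
At T: no right child.
Full in-order sequence: L, Q, M, H, A, D, S, Z, X, B, C, P, G, T.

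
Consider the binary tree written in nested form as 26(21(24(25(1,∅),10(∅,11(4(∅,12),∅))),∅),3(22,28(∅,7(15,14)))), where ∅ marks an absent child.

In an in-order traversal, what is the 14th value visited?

In-order visits the left subtree, then the node, then the right subtree.
At 26: go left to 21.
  At 21: go left to 24.
    At 24: go left to 25.
      At 25: go left to 1.
        1 is a leaf — visit 1.
      Visit 25.
      At 25: no right child.
    Visit 24.
    At 24: go right to 10.
      At 10: no left child.
      Visit 10.
      At 10: go right to 11.
        At 11: go left to 4.
          At 4: no left child.
          Visit 4.
          At 4: go right to 12.
            12 is a leaf — visit 12.
        Visit 11.
        At 11: no right child.
  Visit 21.
  At 21: no right child.
Visit 26.
At 26: go right to 3.
  At 3: go left to 22.
    22 is a leaf — visit 22.
  Visit 3.
  At 3: go right to 28.
    At 28: no left child.
    Visit 28.
    At 28: go right to 7.
      At 7: go left to 15.
        15 is a leaf — visit 15.
      Visit 7.
      At 7: go right to 14.
        14 is a leaf — visit 14.
Full in-order sequence: 1, 25, 24, 10, 4, 12, 11, 21, 26, 22, 3, 28, 15, 7, 14.

7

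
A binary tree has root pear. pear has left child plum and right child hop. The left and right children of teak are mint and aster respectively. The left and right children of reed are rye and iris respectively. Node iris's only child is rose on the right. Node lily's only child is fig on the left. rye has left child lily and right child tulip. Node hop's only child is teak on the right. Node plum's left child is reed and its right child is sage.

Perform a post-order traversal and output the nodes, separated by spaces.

Post-order visits the left subtree, then the right subtree, then the node.
At pear: go left to plum.
  At plum: go left to reed.
    At reed: go left to rye.
      At rye: go left to lily.
        At lily: go left to fig.
          fig is a leaf — visit fig.
        At lily: no right child.
        Visit lily.
      At rye: go right to tulip.
        tulip is a leaf — visit tulip.
      Visit rye.
    At reed: go right to iris.
      At iris: no left child.
      At iris: go right to rose.
        rose is a leaf — visit rose.
      Visit iris.
    Visit reed.
  At plum: go right to sage.
    sage is a leaf — visit sage.
  Visit plum.
At pear: go right to hop.
  At hop: no left child.
  At hop: go right to teak.
    At teak: go left to mint.
      mint is a leaf — visit mint.
    At teak: go right to aster.
      aster is a leaf — visit aster.
    Visit teak.
  Visit hop.
Visit pear.

fig lily tulip rye rose iris reed sage plum mint aster teak hop pear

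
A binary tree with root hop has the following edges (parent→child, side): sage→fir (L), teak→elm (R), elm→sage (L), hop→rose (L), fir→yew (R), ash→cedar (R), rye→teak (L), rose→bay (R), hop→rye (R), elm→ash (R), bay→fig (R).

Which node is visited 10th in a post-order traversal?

Post-order visits the left subtree, then the right subtree, then the node.
At hop: go left to rose.
  At rose: no left child.
  At rose: go right to bay.
    At bay: no left child.
    At bay: go right to fig.
      fig is a leaf — visit fig.
    Visit bay.
  Visit rose.
At hop: go right to rye.
  At rye: go left to teak.
    At teak: no left child.
    At teak: go right to elm.
      At elm: go left to sage.
        At sage: go left to fir.
          At fir: no left child.
          At fir: go right to yew.
            yew is a leaf — visit yew.
          Visit fir.
        At sage: no right child.
        Visit sage.
      At elm: go right to ash.
        At ash: no left child.
        At ash: go right to cedar.
          cedar is a leaf — visit cedar.
        Visit ash.
      Visit elm.
    Visit teak.
  At rye: no right child.
  Visit rye.
Visit hop.
Full post-order sequence: fig, bay, rose, yew, fir, sage, cedar, ash, elm, teak, rye, hop.

teak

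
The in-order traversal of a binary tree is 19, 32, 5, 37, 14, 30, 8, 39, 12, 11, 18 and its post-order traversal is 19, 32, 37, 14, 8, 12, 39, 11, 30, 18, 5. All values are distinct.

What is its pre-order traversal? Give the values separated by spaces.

The last element of post-order is the root; it splits in-order into left and right subtrees.
Root 5: left subtree has 2 nodes {19, 32}, right has 8 {37, 14, 30, 8, 39, 12, 11, 18}.
  Root 32: left subtree has 1 node {19}, right has 0 { }.
  Root 18: left subtree has 7 nodes {37, 14, 30, 8, 39, 12, 11}, right has 0 { }.
    Root 30: left subtree has 2 nodes {37, 14}, right has 4 {8, 39, 12, 11}.
      Root 14: left subtree has 1 node {37}, right has 0 { }.
      Root 11: left subtree has 3 nodes {8, 39, 12}, right has 0 { }.
        Root 39: left subtree has 1 node {8}, right has 1 {12}.

5 32 19 18 30 14 37 11 39 8 12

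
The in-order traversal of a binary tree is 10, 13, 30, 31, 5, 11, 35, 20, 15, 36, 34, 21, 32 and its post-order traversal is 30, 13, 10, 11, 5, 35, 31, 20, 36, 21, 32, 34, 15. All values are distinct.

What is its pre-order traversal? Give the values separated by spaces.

15 20 31 10 13 30 35 5 11 34 36 32 21

The last element of post-order is the root; it splits in-order into left and right subtrees.
Root 15: left subtree has 8 nodes {10, 13, 30, 31, 5, 11, 35, 20}, right has 4 {36, 34, 21, 32}.
  Root 20: left subtree has 7 nodes {10, 13, 30, 31, 5, 11, 35}, right has 0 { }.
    Root 31: left subtree has 3 nodes {10, 13, 30}, right has 3 {5, 11, 35}.
      Root 10: left subtree has 0 nodes { }, right has 2 {13, 30}.
        Root 13: left subtree has 0 nodes { }, right has 1 {30}.
      Root 35: left subtree has 2 nodes {5, 11}, right has 0 { }.
        Root 5: left subtree has 0 nodes { }, right has 1 {11}.
  Root 34: left subtree has 1 node {36}, right has 2 {21, 32}.
    Root 32: left subtree has 1 node {21}, right has 0 { }.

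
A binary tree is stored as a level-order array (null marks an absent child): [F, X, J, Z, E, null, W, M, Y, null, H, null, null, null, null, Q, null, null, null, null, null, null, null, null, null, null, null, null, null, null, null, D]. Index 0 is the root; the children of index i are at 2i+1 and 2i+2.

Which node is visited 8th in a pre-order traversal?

Pre-order visits the node, then its left subtree, then its right subtree.
Visit F.
At F: go left to X.
  Visit X.
  At X: go left to Z.
    Visit Z.
    At Z: go left to M.
      Visit M.
      At M: go left to Q.
        Visit Q.
        At Q: go left to D.
          D is a leaf — visit D.
        At Q: no right child.
      At M: no right child.
    At Z: go right to Y.
      Y is a leaf — visit Y.
  At X: go right to E.
    Visit E.
    At E: no left child.
    At E: go right to H.
      H is a leaf — visit H.
At F: go right to J.
  Visit J.
  At J: no left child.
  At J: go right to W.
    W is a leaf — visit W.
Full pre-order sequence: F, X, Z, M, Q, D, Y, E, H, J, W.

E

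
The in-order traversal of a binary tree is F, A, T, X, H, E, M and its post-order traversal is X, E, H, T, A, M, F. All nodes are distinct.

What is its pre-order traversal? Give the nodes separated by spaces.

F M A T H X E

The last element of post-order is the root; it splits in-order into left and right subtrees.
Root F: left subtree has 0 nodes { }, right has 6 {A, T, X, H, E, M}.
  Root M: left subtree has 5 nodes {A, T, X, H, E}, right has 0 { }.
    Root A: left subtree has 0 nodes { }, right has 4 {T, X, H, E}.
      Root T: left subtree has 0 nodes { }, right has 3 {X, H, E}.
        Root H: left subtree has 1 node {X}, right has 1 {E}.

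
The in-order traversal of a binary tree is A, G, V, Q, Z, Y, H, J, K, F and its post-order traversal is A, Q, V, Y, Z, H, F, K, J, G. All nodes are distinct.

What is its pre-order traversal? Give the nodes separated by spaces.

The last element of post-order is the root; it splits in-order into left and right subtrees.
Root G: left subtree has 1 node {A}, right has 8 {V, Q, Z, Y, H, J, K, F}.
  Root J: left subtree has 5 nodes {V, Q, Z, Y, H}, right has 2 {K, F}.
    Root H: left subtree has 4 nodes {V, Q, Z, Y}, right has 0 { }.
      Root Z: left subtree has 2 nodes {V, Q}, right has 1 {Y}.
        Root V: left subtree has 0 nodes { }, right has 1 {Q}.
    Root K: left subtree has 0 nodes { }, right has 1 {F}.

G A J H Z V Q Y K F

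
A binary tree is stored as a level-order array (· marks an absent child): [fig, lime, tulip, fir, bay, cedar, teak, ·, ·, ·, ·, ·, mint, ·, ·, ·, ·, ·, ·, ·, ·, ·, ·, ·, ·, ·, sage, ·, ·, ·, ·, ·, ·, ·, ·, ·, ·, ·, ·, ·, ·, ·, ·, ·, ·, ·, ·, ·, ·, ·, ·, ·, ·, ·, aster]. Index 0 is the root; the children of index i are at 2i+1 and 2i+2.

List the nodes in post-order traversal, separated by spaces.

Post-order visits the left subtree, then the right subtree, then the node.
At fig: go left to lime.
  At lime: go left to fir.
    fir is a leaf — visit fir.
  At lime: go right to bay.
    bay is a leaf — visit bay.
  Visit lime.
At fig: go right to tulip.
  At tulip: go left to cedar.
    At cedar: no left child.
    At cedar: go right to mint.
      At mint: no left child.
      At mint: go right to sage.
        At sage: no left child.
        At sage: go right to aster.
          aster is a leaf — visit aster.
        Visit sage.
      Visit mint.
    Visit cedar.
  At tulip: go right to teak.
    teak is a leaf — visit teak.
  Visit tulip.
Visit fig.

fir bay lime aster sage mint cedar teak tulip fig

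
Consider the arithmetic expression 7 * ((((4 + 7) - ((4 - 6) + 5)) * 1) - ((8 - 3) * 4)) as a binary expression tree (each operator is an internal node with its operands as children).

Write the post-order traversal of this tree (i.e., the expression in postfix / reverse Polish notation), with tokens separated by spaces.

Post-order on an expression tree gives postfix notation: for each operator, emit left operand, right operand, then the operator.

7 4 7 + 4 6 - 5 + - 1 * 8 3 - 4 * - *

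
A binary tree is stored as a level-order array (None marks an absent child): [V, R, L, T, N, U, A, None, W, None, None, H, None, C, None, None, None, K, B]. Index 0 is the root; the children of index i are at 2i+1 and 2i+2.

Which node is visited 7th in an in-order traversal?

In-order visits the left subtree, then the node, then the right subtree.
At V: go left to R.
  At R: go left to T.
    At T: no left child.
    Visit T.
    At T: go right to W.
      At W: go left to K.
        K is a leaf — visit K.
      Visit W.
      At W: go right to B.
        B is a leaf — visit B.
  Visit R.
  At R: go right to N.
    N is a leaf — visit N.
Visit V.
At V: go right to L.
  At L: go left to U.
    At U: go left to H.
      H is a leaf — visit H.
    Visit U.
    At U: no right child.
  Visit L.
  At L: go right to A.
    At A: go left to C.
      C is a leaf — visit C.
    Visit A.
    At A: no right child.
Full in-order sequence: T, K, W, B, R, N, V, H, U, L, C, A.

V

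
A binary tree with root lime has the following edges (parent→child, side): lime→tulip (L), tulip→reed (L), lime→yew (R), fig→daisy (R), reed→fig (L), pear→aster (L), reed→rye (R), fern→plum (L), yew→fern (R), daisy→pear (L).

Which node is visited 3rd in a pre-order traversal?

Pre-order visits the node, then its left subtree, then its right subtree.
Visit lime.
At lime: go left to tulip.
  Visit tulip.
  At tulip: go left to reed.
    Visit reed.
    At reed: go left to fig.
      Visit fig.
      At fig: no left child.
      At fig: go right to daisy.
        Visit daisy.
        At daisy: go left to pear.
          Visit pear.
          At pear: go left to aster.
            aster is a leaf — visit aster.
          At pear: no right child.
        At daisy: no right child.
    At reed: go right to rye.
      rye is a leaf — visit rye.
  At tulip: no right child.
At lime: go right to yew.
  Visit yew.
  At yew: no left child.
  At yew: go right to fern.
    Visit fern.
    At fern: go left to plum.
      plum is a leaf — visit plum.
    At fern: no right child.
Full pre-order sequence: lime, tulip, reed, fig, daisy, pear, aster, rye, yew, fern, plum.

reed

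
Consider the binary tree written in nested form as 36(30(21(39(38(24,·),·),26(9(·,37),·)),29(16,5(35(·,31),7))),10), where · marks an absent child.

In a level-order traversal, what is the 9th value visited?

Level-order visits nodes level by level from the root, left to right within each level.
Level 0: 36
Level 1: 30, 10
Level 2: 21, 29
Level 3: 39, 26, 16, 5
Level 4: 38, 9, 35, 7
Level 5: 24, 37, 31
Full level-order sequence: 36, 30, 10, 21, 29, 39, 26, 16, 5, 38, 9, 35, 7, 24, 37, 31.

5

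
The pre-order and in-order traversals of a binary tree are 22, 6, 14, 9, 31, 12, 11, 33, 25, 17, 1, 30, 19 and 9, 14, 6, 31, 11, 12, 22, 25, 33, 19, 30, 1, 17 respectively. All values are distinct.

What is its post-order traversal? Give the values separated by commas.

The first element of pre-order is the root; it splits in-order into left and right subtrees.
Root 22: left subtree has 6 nodes {9, 14, 6, 31, 11, 12}, right has 6 {25, 33, 19, 30, 1, 17}.
  Root 6: left subtree has 2 nodes {9, 14}, right has 3 {31, 11, 12}.
    Root 14: left subtree has 1 node {9}, right has 0 { }.
    Root 31: left subtree has 0 nodes { }, right has 2 {11, 12}.
      Root 12: left subtree has 1 node {11}, right has 0 { }.
  Root 33: left subtree has 1 node {25}, right has 4 {19, 30, 1, 17}.
    Root 17: left subtree has 3 nodes {19, 30, 1}, right has 0 { }.
      Root 1: left subtree has 2 nodes {19, 30}, right has 0 { }.
        Root 30: left subtree has 1 node {19}, right has 0 { }.

9, 14, 11, 12, 31, 6, 25, 19, 30, 1, 17, 33, 22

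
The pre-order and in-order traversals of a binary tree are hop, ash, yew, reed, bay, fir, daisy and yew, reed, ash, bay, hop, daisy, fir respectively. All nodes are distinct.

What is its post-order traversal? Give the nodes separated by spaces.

reed yew bay ash daisy fir hop

The first element of pre-order is the root; it splits in-order into left and right subtrees.
Root hop: left subtree has 4 nodes {yew, reed, ash, bay}, right has 2 {daisy, fir}.
  Root ash: left subtree has 2 nodes {yew, reed}, right has 1 {bay}.
    Root yew: left subtree has 0 nodes { }, right has 1 {reed}.
  Root fir: left subtree has 1 node {daisy}, right has 0 { }.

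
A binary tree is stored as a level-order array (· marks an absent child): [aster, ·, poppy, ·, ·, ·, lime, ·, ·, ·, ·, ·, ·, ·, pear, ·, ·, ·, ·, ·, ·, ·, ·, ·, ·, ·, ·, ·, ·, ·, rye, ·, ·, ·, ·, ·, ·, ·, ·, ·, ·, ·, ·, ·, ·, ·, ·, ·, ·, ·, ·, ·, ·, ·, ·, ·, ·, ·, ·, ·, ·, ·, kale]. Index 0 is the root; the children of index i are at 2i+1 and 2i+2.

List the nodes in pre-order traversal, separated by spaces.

Pre-order visits the node, then its left subtree, then its right subtree.
Visit aster.
At aster: no left child.
At aster: go right to poppy.
  Visit poppy.
  At poppy: no left child.
  At poppy: go right to lime.
    Visit lime.
    At lime: no left child.
    At lime: go right to pear.
      Visit pear.
      At pear: no left child.
      At pear: go right to rye.
        Visit rye.
        At rye: no left child.
        At rye: go right to kale.
          kale is a leaf — visit kale.

aster poppy lime pear rye kale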